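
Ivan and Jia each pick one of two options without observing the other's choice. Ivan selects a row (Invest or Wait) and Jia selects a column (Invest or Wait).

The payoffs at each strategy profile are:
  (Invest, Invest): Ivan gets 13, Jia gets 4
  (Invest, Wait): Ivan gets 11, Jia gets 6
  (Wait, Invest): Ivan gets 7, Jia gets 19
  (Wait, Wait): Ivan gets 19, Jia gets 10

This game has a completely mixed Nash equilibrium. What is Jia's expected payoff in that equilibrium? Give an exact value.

First find x, the probability Ivan plays Invest, from Jia's indifference between Invest and Wait: 4x + 19(1−x) = 6x + 10(1−x), giving x = 9/11.
Since Jia is indifferent in equilibrium, Jia's expected payoff equals the payoff from either column against (9/11, 2/11). Using Invest: 4(9/11) + 19(2/11) = 74/11.

74/11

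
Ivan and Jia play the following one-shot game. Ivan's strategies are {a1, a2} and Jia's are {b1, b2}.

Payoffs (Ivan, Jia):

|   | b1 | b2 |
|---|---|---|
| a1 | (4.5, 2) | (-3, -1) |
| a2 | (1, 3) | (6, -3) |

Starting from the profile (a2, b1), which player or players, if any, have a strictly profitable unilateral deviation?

Ivan at (a2, b1) earns 1; deviating to a1 yields 4.5 — a strict improvement.
Jia earns 3; deviating to b2 yields -3 — not better.
Only Ivan has a strictly profitable deviation.

Ivan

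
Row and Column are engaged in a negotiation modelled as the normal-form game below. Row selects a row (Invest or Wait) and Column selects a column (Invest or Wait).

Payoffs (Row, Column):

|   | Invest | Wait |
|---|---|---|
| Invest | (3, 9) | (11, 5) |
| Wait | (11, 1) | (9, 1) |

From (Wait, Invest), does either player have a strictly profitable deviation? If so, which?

Neither

Row at (Wait, Invest) earns 11; deviating to Invest yields 3 — not better.
Column earns 1; deviating to Wait yields 1 — not better.
Neither player can strictly improve; the profile is a Nash equilibrium.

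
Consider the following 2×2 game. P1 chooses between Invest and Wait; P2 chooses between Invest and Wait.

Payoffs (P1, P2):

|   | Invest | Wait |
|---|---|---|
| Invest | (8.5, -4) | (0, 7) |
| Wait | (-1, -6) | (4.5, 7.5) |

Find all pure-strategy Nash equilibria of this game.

(Invest, Invest): P2 prefers Wait (7 > -4) — not an equilibrium.
(Invest, Wait): P1 prefers Wait (4.5 > 0) — not an equilibrium.
(Wait, Invest): P1 prefers Invest (8.5 > -1); P2 prefers Wait (7.5 > -6) — not an equilibrium.
(Wait, Wait): P1 gets 4.5 ≥ 0 from Invest, and P2 gets 7.5 ≥ -6 from Invest — Nash equilibrium.

(Wait, Wait)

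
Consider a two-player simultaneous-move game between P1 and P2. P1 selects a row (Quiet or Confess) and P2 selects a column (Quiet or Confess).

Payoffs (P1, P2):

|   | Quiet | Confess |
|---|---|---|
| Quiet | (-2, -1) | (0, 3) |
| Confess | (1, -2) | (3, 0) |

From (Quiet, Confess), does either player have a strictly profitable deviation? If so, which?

P1 at (Quiet, Confess) earns 0; deviating to Confess yields 3 — a strict improvement.
P2 earns 3; deviating to Quiet yields -1 — not better.
Only P1 has a strictly profitable deviation.

P1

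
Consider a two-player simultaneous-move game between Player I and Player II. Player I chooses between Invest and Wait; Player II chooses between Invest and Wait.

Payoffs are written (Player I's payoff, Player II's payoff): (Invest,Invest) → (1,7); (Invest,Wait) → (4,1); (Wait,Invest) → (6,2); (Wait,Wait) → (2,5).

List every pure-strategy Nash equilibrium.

(Invest, Invest): Player I prefers Wait (6 > 1) — not an equilibrium.
(Invest, Wait): Player II prefers Invest (7 > 1) — not an equilibrium.
(Wait, Invest): Player II prefers Wait (5 > 2) — not an equilibrium.
(Wait, Wait): Player I prefers Invest (4 > 2) — not an equilibrium.

none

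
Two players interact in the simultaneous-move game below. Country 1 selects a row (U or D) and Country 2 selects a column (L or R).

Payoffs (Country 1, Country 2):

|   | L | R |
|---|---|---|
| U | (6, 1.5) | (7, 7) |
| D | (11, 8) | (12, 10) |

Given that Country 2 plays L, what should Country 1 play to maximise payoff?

Against L, Country 1 earns 6 from U and 11 from D.
So D is the best response.

D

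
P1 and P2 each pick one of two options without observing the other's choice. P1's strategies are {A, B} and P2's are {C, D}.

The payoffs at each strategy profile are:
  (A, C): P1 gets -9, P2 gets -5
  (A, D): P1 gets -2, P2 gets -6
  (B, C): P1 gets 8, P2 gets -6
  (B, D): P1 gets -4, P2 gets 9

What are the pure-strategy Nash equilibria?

none

(A, C): P1 prefers B (8 > -9) — not an equilibrium.
(A, D): P2 prefers C (-5 > -6) — not an equilibrium.
(B, C): P2 prefers D (9 > -6) — not an equilibrium.
(B, D): P1 prefers A (-2 > -4) — not an equilibrium.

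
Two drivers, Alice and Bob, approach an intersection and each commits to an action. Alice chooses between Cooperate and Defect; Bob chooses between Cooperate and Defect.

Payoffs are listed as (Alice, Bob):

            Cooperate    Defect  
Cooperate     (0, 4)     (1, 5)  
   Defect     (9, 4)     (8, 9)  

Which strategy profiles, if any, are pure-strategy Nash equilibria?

(Defect, Defect)

(Cooperate, Cooperate): Alice prefers Defect (9 > 0); Bob prefers Defect (5 > 4) — not an equilibrium.
(Cooperate, Defect): Alice prefers Defect (8 > 1) — not an equilibrium.
(Defect, Cooperate): Bob prefers Defect (9 > 4) — not an equilibrium.
(Defect, Defect): Alice gets 8 ≥ 1 from Cooperate, and Bob gets 9 ≥ 4 from Cooperate — Nash equilibrium.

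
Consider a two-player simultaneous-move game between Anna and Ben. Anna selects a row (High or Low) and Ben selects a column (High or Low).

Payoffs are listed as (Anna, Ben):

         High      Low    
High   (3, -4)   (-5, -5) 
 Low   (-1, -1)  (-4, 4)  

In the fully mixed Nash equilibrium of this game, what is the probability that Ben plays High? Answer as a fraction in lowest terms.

Let y be the probability that Ben plays High. In a completely mixed equilibrium, Anna must be indifferent between High and Low.
Anna's expected payoff from High is 3y − 5(1−y); from Low it is −y − 4(1−y).
Setting these equal: 8y − 5 = 3y − 4, so y = 1/5.

1/5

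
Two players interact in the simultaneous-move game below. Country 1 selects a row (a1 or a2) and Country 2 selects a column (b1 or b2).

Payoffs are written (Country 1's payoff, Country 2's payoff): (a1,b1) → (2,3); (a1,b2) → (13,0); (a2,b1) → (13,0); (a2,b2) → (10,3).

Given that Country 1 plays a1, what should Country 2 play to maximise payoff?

b1

Against a1, Country 2 earns 3 from b1 and 0 from b2.
So b1 is the best response.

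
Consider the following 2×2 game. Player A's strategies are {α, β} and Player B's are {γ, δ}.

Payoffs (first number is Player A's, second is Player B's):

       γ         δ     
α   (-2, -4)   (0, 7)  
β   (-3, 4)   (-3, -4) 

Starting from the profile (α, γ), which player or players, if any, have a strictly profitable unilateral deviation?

Player A at (α, γ) earns -2; deviating to β yields -3 — not better.
Player B earns -4; deviating to δ yields 7 — a strict improvement.
Only Player B has a strictly profitable deviation.

Player B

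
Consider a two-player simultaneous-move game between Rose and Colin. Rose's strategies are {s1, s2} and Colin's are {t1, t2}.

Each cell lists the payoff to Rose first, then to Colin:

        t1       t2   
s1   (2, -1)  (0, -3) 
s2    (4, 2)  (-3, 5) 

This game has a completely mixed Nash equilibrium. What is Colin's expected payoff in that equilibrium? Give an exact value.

1/5

First find p, the probability Rose plays s1, from Colin's indifference between t1 and t2: −p + 2(1−p) = −3p + 5(1−p), giving p = 3/5.
Since Colin is indifferent in equilibrium, Colin's expected payoff equals the payoff from either column against (3/5, 2/5). Using t1: −(3/5) + 2(2/5) = 1/5.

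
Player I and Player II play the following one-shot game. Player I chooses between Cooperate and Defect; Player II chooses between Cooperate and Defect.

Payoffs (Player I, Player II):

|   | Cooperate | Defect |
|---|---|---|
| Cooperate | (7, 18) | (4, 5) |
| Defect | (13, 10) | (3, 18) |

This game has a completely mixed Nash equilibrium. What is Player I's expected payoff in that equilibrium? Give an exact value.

First find y, the probability Player II plays Cooperate, from Player I's indifference between Cooperate and Defect: 7y + 4(1−y) = 13y + 3(1−y), giving y = 1/7.
Since Player I is indifferent in equilibrium, Player I's expected payoff equals the payoff from either row against (1/7, 6/7). Using Cooperate: 7(1/7) + 4(6/7) = 31/7.

31/7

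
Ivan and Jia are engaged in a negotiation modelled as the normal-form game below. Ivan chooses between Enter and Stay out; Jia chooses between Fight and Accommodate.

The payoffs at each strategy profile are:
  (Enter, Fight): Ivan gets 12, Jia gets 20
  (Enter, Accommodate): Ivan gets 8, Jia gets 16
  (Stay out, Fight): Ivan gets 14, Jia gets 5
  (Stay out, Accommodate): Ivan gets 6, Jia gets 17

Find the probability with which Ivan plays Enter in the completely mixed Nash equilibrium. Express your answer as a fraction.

Let x be the probability that Ivan plays Enter. In a completely mixed equilibrium, Jia must be indifferent between Fight and Accommodate.
Jia's expected payoff from Fight is 20x + 5(1−x); from Accommodate it is 16x + 17(1−x).
Setting these equal: 15x + 5 = −x + 17, so x = 3/4.

3/4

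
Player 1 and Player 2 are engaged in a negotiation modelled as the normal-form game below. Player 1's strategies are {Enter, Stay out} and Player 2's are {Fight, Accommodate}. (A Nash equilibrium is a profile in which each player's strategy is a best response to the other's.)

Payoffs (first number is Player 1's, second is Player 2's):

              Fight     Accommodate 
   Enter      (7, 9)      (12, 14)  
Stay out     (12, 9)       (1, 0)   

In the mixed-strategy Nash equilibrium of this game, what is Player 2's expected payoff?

9

First find x, the probability Player 1 plays Enter, from Player 2's indifference between Fight and Accommodate: 9x + 9(1−x) = 14x, giving x = 9/14.
Since Player 2 is indifferent in equilibrium, Player 2's expected payoff equals the payoff from either column against (9/14, 5/14). Using Fight: 9(9/14) + 9(5/14) = 9.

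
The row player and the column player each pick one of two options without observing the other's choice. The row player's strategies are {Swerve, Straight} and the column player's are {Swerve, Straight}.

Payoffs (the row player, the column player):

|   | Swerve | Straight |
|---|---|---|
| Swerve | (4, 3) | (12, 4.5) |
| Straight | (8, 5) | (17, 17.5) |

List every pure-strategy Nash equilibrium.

(Straight, Straight)

(Swerve, Swerve): the row player prefers Straight (8 > 4); the column player prefers Straight (4.5 > 3) — not an equilibrium.
(Swerve, Straight): the row player prefers Straight (17 > 12) — not an equilibrium.
(Straight, Swerve): the column player prefers Straight (17.5 > 5) — not an equilibrium.
(Straight, Straight): the row player gets 17 ≥ 12 from Swerve, and the column player gets 17.5 ≥ 5 from Swerve — Nash equilibrium.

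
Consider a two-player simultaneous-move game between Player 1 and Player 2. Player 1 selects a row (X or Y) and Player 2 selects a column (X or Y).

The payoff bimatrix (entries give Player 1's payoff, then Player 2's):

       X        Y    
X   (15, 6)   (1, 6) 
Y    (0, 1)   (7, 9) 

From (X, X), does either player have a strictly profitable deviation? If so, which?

Player 1 at (X, X) earns 15; deviating to Y yields 0 — not better.
Player 2 earns 6; deviating to Y yields 6 — not better.
Neither player can strictly improve; the profile is a Nash equilibrium.

Neither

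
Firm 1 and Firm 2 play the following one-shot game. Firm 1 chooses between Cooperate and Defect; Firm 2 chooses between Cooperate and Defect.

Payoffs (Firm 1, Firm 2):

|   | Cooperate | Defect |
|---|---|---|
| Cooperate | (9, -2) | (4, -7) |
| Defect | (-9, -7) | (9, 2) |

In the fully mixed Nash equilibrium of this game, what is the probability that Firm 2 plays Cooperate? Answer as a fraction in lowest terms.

Let q be the probability that Firm 2 plays Cooperate. In a completely mixed equilibrium, Firm 1 must be indifferent between Cooperate and Defect.
Firm 1's expected payoff from Cooperate is 9q + 4(1−q); from Defect it is −9q + 9(1−q).
Setting these equal: 5q + 4 = −18q + 9, so q = 5/23.

5/23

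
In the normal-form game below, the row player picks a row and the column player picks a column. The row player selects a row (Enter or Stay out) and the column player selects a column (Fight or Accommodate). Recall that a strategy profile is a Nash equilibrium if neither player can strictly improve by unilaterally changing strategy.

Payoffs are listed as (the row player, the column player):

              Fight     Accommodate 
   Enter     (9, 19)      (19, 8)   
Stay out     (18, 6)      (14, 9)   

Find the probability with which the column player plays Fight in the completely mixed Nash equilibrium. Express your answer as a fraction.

Let y be the probability that the column player plays Fight. In a completely mixed equilibrium, the row player must be indifferent between Enter and Stay out.
The row player's expected payoff from Enter is 9y + 19(1−y); from Stay out it is 18y + 14(1−y).
Setting these equal: −10y + 19 = 4y + 14, so y = 5/14.

5/14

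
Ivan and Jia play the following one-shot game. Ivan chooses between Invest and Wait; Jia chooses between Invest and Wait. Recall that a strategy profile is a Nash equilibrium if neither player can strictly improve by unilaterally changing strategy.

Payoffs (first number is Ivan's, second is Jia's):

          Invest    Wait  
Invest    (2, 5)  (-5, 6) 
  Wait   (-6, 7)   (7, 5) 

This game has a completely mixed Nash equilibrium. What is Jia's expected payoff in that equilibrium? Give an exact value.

First find x, the probability Ivan plays Invest, from Jia's indifference between Invest and Wait: 5x + 7(1−x) = 6x + 5(1−x), giving x = 2/3.
Since Jia is indifferent in equilibrium, Jia's expected payoff equals the payoff from either column against (2/3, 1/3). Using Invest: 5(2/3) + 7(1/3) = 17/3.

17/3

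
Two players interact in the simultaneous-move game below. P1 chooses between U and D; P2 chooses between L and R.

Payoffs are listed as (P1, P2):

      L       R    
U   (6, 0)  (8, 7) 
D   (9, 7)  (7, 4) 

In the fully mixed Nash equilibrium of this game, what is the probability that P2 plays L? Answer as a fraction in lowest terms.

1/4

Let c be the probability that P2 plays L. In a completely mixed equilibrium, P1 must be indifferent between U and D.
P1's expected payoff from U is 6c + 8(1−c); from D it is 9c + 7(1−c).
Setting these equal: −2c + 8 = 2c + 7, so c = 1/4.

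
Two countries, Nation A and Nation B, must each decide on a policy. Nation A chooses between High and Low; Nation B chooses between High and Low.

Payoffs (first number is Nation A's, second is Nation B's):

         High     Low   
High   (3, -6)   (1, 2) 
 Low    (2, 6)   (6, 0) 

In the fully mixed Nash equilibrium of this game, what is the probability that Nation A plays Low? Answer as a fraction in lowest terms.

Let x be the probability that Nation A plays High. In a completely mixed equilibrium, Nation B must be indifferent between High and Low.
Nation B's expected payoff from High is −6x + 6(1−x); from Low it is 2x.
Setting these equal: −12x + 6 = 2x, so x = 3/7.
Therefore Nation A plays Low with probability 1 − 3/7 = 4/7.

4/7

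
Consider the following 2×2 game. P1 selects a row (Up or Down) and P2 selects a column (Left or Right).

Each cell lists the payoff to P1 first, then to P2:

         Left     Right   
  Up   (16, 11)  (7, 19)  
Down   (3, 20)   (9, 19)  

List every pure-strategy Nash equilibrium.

(Up, Left): P2 prefers Right (19 > 11) — not an equilibrium.
(Up, Right): P1 prefers Down (9 > 7) — not an equilibrium.
(Down, Left): P1 prefers Up (16 > 3) — not an equilibrium.
(Down, Right): P2 prefers Left (20 > 19) — not an equilibrium.

none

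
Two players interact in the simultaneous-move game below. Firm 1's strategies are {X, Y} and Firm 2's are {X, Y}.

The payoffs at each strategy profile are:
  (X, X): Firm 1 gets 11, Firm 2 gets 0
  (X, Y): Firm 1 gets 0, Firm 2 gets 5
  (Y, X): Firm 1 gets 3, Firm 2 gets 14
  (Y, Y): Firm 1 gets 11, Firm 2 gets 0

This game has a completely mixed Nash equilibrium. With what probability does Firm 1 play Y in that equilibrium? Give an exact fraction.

5/19

Let x be the probability that Firm 1 plays X. In a completely mixed equilibrium, Firm 2 must be indifferent between X and Y.
Firm 2's expected payoff from X is 14(1−x); from Y it is 5x.
Setting these equal: −14x + 14 = 5x, so x = 14/19.
Therefore Firm 1 plays Y with probability 1 − 14/19 = 5/19.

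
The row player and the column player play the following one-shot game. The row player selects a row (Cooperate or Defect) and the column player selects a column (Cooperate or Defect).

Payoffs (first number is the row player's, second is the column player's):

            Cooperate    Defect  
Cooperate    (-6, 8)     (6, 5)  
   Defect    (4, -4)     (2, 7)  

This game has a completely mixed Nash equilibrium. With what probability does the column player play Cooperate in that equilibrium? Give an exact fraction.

2/7

Let c be the probability that the column player plays Cooperate. In a completely mixed equilibrium, the row player must be indifferent between Cooperate and Defect.
The row player's expected payoff from Cooperate is −6c + 6(1−c); from Defect it is 4c + 2(1−c).
Setting these equal: −12c + 6 = 2c + 2, so c = 2/7.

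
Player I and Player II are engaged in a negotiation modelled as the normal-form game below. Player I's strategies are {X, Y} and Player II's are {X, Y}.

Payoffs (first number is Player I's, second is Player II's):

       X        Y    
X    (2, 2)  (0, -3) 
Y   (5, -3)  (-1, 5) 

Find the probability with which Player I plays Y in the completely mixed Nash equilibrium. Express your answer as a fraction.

5/13

Let x be the probability that Player I plays X. In a completely mixed equilibrium, Player II must be indifferent between X and Y.
Player II's expected payoff from X is 2x − 3(1−x); from Y it is −3x + 5(1−x).
Setting these equal: 5x − 3 = −8x + 5, so x = 8/13.
Therefore Player I plays Y with probability 1 − 8/13 = 5/13.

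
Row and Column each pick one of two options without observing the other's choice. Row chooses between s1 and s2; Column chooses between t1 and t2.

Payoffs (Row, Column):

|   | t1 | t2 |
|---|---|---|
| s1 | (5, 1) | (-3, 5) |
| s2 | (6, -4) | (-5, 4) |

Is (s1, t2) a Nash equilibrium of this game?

Yes

At (s1, t2), Row earns -3; switching to s2 would give -5, so Row has no profitable deviation.
Column earns 5; switching to t1 would give 1, so Column has no profitable deviation.
Neither player can gain by a unilateral deviation, so this profile is a Nash equilibrium.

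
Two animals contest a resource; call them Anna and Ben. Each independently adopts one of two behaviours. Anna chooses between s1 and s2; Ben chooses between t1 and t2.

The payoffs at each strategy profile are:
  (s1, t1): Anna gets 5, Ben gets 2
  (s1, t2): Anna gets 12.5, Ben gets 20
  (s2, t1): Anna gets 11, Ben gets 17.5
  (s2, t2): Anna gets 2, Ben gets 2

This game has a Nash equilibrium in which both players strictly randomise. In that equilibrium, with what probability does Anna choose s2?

Let r be the probability that Anna plays s1. In a completely mixed equilibrium, Ben must be indifferent between t1 and t2.
Ben's expected payoff from t1 is 2r + 17.5(1−r); from t2 it is 20r + 2(1−r).
Setting these equal: −15.5r + 17.5 = 18r + 2, so r = 31/67.
Therefore Anna plays s2 with probability 1 − 31/67 = 36/67.

36/67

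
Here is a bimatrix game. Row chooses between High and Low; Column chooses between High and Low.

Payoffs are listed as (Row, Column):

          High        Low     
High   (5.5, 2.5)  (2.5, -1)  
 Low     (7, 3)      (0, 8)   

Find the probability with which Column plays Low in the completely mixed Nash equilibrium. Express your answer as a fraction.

3/8

Let y be the probability that Column plays High. In a completely mixed equilibrium, Row must be indifferent between High and Low.
Row's expected payoff from High is 5.5y + 2.5(1−y); from Low it is 7y.
Setting these equal: 3y + 2.5 = 7y, so y = 5/8.
Therefore Column plays Low with probability 1 − 5/8 = 3/8.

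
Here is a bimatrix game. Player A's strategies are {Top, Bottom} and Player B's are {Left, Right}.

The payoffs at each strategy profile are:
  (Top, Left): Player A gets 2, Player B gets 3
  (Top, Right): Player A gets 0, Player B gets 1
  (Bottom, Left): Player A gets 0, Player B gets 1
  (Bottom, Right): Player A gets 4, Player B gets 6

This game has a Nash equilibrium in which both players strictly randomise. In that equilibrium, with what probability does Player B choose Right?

1/3

Let y be the probability that Player B plays Left. In a completely mixed equilibrium, Player A must be indifferent between Top and Bottom.
Player A's expected payoff from Top is 2y; from Bottom it is 4(1−y).
Setting these equal: 2y = −4y + 4, so y = 2/3.
Therefore Player B plays Right with probability 1 − 2/3 = 1/3.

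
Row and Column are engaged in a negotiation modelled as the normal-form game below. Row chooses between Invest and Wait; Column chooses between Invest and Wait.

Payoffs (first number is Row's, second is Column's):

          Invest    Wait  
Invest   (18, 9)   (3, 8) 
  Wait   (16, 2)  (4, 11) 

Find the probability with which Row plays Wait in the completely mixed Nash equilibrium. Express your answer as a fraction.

1/10

Let p be the probability that Row plays Invest. In a completely mixed equilibrium, Column must be indifferent between Invest and Wait.
Column's expected payoff from Invest is 9p + 2(1−p); from Wait it is 8p + 11(1−p).
Setting these equal: 7p + 2 = −3p + 11, so p = 9/10.
Therefore Row plays Wait with probability 1 − 9/10 = 1/10.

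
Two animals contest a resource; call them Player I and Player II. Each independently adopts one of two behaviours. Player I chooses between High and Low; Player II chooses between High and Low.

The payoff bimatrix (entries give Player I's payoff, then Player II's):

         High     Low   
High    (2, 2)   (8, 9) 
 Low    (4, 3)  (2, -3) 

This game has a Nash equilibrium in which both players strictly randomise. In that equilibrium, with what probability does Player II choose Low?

Let y be the probability that Player II plays High. In a completely mixed equilibrium, Player I must be indifferent between High and Low.
Player I's expected payoff from High is 2y + 8(1−y); from Low it is 4y + 2(1−y).
Setting these equal: −6y + 8 = 2y + 2, so y = 3/4.
Therefore Player II plays Low with probability 1 − 3/4 = 1/4.

1/4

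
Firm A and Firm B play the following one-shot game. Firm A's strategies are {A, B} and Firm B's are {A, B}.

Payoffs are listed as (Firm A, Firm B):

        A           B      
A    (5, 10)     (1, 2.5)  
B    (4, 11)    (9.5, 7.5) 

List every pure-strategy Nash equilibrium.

(A, A): Firm A gets 5 ≥ 4 from B, and Firm B gets 10 ≥ 2.5 from B — Nash equilibrium.
(A, B): Firm A prefers B (9.5 > 1); Firm B prefers A (10 > 2.5) — not an equilibrium.
(B, A): Firm A prefers A (5 > 4) — not an equilibrium.
(B, B): Firm B prefers A (11 > 7.5) — not an equilibrium.

(A, A)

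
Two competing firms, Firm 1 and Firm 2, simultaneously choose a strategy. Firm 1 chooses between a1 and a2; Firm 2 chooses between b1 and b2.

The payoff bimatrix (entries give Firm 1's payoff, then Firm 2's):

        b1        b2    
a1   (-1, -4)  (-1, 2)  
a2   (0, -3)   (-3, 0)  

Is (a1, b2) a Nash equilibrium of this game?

Yes

At (a1, b2), Firm 1 earns -1; switching to a2 would give -3, so Firm 1 has no profitable deviation.
Firm 2 earns 2; switching to b1 would give -4, so Firm 2 has no profitable deviation.
Neither player can gain by a unilateral deviation, so this profile is a Nash equilibrium.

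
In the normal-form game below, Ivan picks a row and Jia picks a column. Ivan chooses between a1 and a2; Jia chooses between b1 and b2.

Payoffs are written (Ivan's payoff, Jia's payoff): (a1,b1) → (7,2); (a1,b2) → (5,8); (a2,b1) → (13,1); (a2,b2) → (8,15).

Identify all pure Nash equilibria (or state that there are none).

(a1, b1): Ivan prefers a2 (13 > 7); Jia prefers b2 (8 > 2) — not an equilibrium.
(a1, b2): Ivan prefers a2 (8 > 5) — not an equilibrium.
(a2, b1): Jia prefers b2 (15 > 1) — not an equilibrium.
(a2, b2): Ivan gets 8 ≥ 5 from a1, and Jia gets 15 ≥ 1 from b1 — Nash equilibrium.

(a2, b2)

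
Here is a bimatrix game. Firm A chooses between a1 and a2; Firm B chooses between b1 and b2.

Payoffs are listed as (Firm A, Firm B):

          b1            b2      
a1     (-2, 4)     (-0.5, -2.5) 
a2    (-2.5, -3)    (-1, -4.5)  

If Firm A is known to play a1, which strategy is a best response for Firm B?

Against a1, Firm B earns 4 from b1 and -2.5 from b2.
So b1 is the best response.

b1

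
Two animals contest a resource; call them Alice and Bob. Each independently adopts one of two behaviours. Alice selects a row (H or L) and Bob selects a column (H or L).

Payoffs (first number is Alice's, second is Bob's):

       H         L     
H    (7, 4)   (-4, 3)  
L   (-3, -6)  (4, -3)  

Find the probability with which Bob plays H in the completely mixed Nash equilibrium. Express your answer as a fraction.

4/9

Let c be the probability that Bob plays H. In a completely mixed equilibrium, Alice must be indifferent between H and L.
Alice's expected payoff from H is 7c − 4(1−c); from L it is −3c + 4(1−c).
Setting these equal: 11c − 4 = −7c + 4, so c = 4/9.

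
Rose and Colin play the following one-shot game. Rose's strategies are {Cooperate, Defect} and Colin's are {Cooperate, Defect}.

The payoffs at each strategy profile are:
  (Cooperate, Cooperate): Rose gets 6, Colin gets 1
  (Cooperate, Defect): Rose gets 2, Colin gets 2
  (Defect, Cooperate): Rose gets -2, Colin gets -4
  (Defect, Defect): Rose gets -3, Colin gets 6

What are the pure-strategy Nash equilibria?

(Cooperate, Defect)

(Cooperate, Cooperate): Colin prefers Defect (2 > 1) — not an equilibrium.
(Cooperate, Defect): Rose gets 2 ≥ -3 from Defect, and Colin gets 2 ≥ 1 from Cooperate — Nash equilibrium.
(Defect, Cooperate): Rose prefers Cooperate (6 > -2); Colin prefers Defect (6 > -4) — not an equilibrium.
(Defect, Defect): Rose prefers Cooperate (2 > -3) — not an equilibrium.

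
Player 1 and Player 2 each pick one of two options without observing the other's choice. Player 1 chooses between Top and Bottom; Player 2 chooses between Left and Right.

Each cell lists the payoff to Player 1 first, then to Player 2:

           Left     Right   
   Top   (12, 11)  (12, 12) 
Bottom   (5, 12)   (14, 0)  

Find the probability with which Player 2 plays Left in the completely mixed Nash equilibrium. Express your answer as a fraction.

2/9

Let q be the probability that Player 2 plays Left. In a completely mixed equilibrium, Player 1 must be indifferent between Top and Bottom.
Player 1's expected payoff from Top is 12q + 12(1−q); from Bottom it is 5q + 14(1−q).
Setting these equal: 12 = −9q + 14, so q = 2/9.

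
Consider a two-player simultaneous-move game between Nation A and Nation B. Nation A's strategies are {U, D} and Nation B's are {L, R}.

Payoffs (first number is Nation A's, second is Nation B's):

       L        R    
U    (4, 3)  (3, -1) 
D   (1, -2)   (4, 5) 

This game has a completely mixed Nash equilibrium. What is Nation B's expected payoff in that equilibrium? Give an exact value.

First find x, the probability Nation A plays U, from Nation B's indifference between L and R: 3x − 2(1−x) = −x + 5(1−x), giving x = 7/11.
Since Nation B is indifferent in equilibrium, Nation B's expected payoff equals the payoff from either column against (7/11, 4/11). Using L: 3(7/11) − 2(4/11) = 13/11.

13/11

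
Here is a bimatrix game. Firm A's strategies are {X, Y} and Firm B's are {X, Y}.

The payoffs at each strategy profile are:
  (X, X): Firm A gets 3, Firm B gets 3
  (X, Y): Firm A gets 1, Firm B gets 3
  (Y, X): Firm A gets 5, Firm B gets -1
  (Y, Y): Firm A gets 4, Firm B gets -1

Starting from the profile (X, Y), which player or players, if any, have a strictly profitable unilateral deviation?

Firm A

Firm A at (X, Y) earns 1; deviating to Y yields 4 — a strict improvement.
Firm B earns 3; deviating to X yields 3 — not better.
Only Firm A has a strictly profitable deviation.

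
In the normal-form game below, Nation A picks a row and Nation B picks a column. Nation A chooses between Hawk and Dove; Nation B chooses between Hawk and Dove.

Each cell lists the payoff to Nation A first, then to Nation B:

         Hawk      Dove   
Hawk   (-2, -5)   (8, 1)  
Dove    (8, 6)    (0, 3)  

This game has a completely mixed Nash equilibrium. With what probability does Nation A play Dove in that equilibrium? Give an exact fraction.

2/3

Let r be the probability that Nation A plays Hawk. In a completely mixed equilibrium, Nation B must be indifferent between Hawk and Dove.
Nation B's expected payoff from Hawk is −5r + 6(1−r); from Dove it is r + 3(1−r).
Setting these equal: −11r + 6 = −2r + 3, so r = 1/3.
Therefore Nation A plays Dove with probability 1 − 1/3 = 2/3.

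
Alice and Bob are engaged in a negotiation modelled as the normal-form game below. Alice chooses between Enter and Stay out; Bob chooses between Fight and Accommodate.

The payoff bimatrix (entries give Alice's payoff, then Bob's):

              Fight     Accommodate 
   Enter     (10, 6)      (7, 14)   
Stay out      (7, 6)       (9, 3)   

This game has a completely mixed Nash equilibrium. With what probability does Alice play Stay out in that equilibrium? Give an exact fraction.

Let x be the probability that Alice plays Enter. In a completely mixed equilibrium, Bob must be indifferent between Fight and Accommodate.
Bob's expected payoff from Fight is 6x + 6(1−x); from Accommodate it is 14x + 3(1−x).
Setting these equal: 6 = 11x + 3, so x = 3/11.
Therefore Alice plays Stay out with probability 1 − 3/11 = 8/11.

8/11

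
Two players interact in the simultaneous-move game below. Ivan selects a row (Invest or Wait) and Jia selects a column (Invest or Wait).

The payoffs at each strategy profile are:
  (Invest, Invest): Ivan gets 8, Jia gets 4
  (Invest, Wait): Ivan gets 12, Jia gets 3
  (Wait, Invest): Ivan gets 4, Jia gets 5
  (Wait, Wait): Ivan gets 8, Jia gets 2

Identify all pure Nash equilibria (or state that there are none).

(Invest, Invest)

(Invest, Invest): Ivan gets 8 ≥ 4 from Wait, and Jia gets 4 ≥ 3 from Wait — Nash equilibrium.
(Invest, Wait): Jia prefers Invest (4 > 3) — not an equilibrium.
(Wait, Invest): Ivan prefers Invest (8 > 4) — not an equilibrium.
(Wait, Wait): Ivan prefers Invest (12 > 8); Jia prefers Invest (5 > 2) — not an equilibrium.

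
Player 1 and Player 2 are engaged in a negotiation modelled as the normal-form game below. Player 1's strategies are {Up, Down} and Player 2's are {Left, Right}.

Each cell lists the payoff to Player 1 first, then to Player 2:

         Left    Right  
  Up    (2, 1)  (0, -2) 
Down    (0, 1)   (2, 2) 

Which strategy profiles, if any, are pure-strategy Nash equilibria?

(Up, Left) and (Down, Right)

(Up, Left): Player 1 gets 2 ≥ 0 from Down, and Player 2 gets 1 ≥ -2 from Right — Nash equilibrium.
(Up, Right): Player 1 prefers Down (2 > 0); Player 2 prefers Left (1 > -2) — not an equilibrium.
(Down, Left): Player 1 prefers Up (2 > 0); Player 2 prefers Right (2 > 1) — not an equilibrium.
(Down, Right): Player 1 gets 2 ≥ 0 from Up, and Player 2 gets 2 ≥ 1 from Left — Nash equilibrium.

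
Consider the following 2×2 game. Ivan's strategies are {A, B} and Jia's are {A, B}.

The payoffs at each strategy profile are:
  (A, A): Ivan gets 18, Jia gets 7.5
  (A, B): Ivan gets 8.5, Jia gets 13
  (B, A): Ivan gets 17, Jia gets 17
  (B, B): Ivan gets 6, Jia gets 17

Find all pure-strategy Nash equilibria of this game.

(A, B)

(A, A): Jia prefers B (13 > 7.5) — not an equilibrium.
(A, B): Ivan gets 8.5 ≥ 6 from B, and Jia gets 13 ≥ 7.5 from A — Nash equilibrium.
(B, A): Ivan prefers A (18 > 17) — not an equilibrium.
(B, B): Ivan prefers A (8.5 > 6) — not an equilibrium.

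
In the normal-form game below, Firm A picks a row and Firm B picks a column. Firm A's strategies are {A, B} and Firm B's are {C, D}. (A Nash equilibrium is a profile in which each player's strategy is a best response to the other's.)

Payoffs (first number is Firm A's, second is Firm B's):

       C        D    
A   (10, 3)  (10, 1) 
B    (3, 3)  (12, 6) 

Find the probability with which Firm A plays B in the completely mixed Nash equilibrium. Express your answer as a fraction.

2/5

Let x be the probability that Firm A plays A. In a completely mixed equilibrium, Firm B must be indifferent between C and D.
Firm B's expected payoff from C is 3x + 3(1−x); from D it is x + 6(1−x).
Setting these equal: 3 = −5x + 6, so x = 3/5.
Therefore Firm A plays B with probability 1 − 3/5 = 2/5.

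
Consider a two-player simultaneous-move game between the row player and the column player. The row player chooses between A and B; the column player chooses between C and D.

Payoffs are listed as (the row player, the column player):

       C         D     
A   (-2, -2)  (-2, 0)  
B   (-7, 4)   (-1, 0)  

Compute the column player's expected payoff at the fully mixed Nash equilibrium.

0

First find x, the probability the row player plays A, from the column player's indifference between C and D: −2x + 4(1−x) = 0, giving x = 2/3.
Since the column player is indifferent in equilibrium, the column player's expected payoff equals the payoff from either column against (2/3, 1/3). Using C: −2(2/3) + 4(1/3) = 0.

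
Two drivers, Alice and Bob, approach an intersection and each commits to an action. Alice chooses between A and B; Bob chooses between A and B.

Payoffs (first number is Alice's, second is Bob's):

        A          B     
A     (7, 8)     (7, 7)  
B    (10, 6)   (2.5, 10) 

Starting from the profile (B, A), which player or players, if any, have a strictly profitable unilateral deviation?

Bob

Alice at (B, A) earns 10; deviating to A yields 7 — not better.
Bob earns 6; deviating to B yields 10 — a strict improvement.
Only Bob has a strictly profitable deviation.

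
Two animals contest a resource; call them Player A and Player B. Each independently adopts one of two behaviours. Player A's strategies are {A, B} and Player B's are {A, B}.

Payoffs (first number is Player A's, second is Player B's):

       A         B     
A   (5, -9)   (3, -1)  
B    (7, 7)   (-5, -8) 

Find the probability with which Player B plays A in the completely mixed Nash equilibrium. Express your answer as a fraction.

4/5

Let q be the probability that Player B plays A. In a completely mixed equilibrium, Player A must be indifferent between A and B.
Player A's expected payoff from A is 5q + 3(1−q); from B it is 7q − 5(1−q).
Setting these equal: 2q + 3 = 12q − 5, so q = 4/5.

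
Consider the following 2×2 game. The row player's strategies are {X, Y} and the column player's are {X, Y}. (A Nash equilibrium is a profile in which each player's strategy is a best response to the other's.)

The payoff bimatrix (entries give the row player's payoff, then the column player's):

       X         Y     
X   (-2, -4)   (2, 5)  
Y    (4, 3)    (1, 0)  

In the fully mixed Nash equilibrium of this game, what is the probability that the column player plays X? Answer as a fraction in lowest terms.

1/7

Let y be the probability that the column player plays X. In a completely mixed equilibrium, the row player must be indifferent between X and Y.
The row player's expected payoff from X is −2y + 2(1−y); from Y it is 4y + (1−y).
Setting these equal: −4y + 2 = 3y + 1, so y = 1/7.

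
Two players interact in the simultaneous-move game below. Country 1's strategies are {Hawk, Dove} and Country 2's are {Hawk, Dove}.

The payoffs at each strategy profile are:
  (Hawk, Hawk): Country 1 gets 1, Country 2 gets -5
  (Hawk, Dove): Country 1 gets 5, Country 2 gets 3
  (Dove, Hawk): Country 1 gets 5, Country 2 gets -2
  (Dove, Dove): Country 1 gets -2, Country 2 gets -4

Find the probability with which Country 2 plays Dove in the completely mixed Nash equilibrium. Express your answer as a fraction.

4/11

Let c be the probability that Country 2 plays Hawk. In a completely mixed equilibrium, Country 1 must be indifferent between Hawk and Dove.
Country 1's expected payoff from Hawk is c + 5(1−c); from Dove it is 5c − 2(1−c).
Setting these equal: −4c + 5 = 7c − 2, so c = 7/11.
Therefore Country 2 plays Dove with probability 1 − 7/11 = 4/11.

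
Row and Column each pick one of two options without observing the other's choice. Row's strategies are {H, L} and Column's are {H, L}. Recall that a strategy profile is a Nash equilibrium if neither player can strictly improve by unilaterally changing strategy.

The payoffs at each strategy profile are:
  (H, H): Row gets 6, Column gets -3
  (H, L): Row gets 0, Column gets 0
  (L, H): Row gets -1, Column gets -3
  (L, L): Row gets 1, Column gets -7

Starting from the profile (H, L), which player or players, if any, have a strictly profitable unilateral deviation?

Row

Row at (H, L) earns 0; deviating to L yields 1 — a strict improvement.
Column earns 0; deviating to H yields -3 — not better.
Only Row has a strictly profitable deviation.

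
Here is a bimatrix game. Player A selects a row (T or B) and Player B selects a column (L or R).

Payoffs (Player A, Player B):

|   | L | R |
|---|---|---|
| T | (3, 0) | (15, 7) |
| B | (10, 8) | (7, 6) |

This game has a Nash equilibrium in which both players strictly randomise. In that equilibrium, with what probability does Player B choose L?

8/15

Let y be the probability that Player B plays L. In a completely mixed equilibrium, Player A must be indifferent between T and B.
Player A's expected payoff from T is 3y + 15(1−y); from B it is 10y + 7(1−y).
Setting these equal: −12y + 15 = 3y + 7, so y = 8/15.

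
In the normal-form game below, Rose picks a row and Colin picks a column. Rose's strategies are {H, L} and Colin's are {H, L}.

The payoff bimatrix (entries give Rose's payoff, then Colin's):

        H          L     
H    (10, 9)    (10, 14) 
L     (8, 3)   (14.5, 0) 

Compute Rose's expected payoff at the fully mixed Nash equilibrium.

First find y, the probability Colin plays H, from Rose's indifference between H and L: 10y + 10(1−y) = 8y + 14.5(1−y), giving y = 9/13.
Since Rose is indifferent in equilibrium, Rose's expected payoff equals the payoff from either row against (9/13, 4/13). Using H: 10(9/13) + 10(4/13) = 10.

10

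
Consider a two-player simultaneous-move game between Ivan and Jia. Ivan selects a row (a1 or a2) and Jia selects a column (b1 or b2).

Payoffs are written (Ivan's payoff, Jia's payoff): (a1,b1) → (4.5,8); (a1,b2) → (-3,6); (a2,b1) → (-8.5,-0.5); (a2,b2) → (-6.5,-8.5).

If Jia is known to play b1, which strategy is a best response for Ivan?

a1

Against b1, Ivan earns 4.5 from a1 and -8.5 from a2.
So a1 is the best response.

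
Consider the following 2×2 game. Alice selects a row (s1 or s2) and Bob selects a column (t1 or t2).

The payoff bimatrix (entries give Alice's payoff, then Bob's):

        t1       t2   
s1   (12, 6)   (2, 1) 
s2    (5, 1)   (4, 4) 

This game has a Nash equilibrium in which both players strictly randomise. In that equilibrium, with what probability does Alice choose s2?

5/8

Let r be the probability that Alice plays s1. In a completely mixed equilibrium, Bob must be indifferent between t1 and t2.
Bob's expected payoff from t1 is 6r + (1−r); from t2 it is r + 4(1−r).
Setting these equal: 5r + 1 = −3r + 4, so r = 3/8.
Therefore Alice plays s2 with probability 1 − 3/8 = 5/8.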